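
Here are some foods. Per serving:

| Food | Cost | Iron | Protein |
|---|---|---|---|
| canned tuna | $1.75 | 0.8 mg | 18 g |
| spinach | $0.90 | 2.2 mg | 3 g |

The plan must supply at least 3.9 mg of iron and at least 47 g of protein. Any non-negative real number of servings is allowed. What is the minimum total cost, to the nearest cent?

$5.10

The cheapest plan sits at a corner of the feasible region — with two constraints it uses at most two foods.
canned tuna only: max(3.9/0.8, 47/18) = 4.875 servings → $8.53.
spinach only: max(3.9/2.2, 47/3) = 15.67 servings → $14.10.
canned tuna + spinach with both tight: 2.465 servings and 0.8763 servings → $5.10.
Cheapest feasible corner: $5.10.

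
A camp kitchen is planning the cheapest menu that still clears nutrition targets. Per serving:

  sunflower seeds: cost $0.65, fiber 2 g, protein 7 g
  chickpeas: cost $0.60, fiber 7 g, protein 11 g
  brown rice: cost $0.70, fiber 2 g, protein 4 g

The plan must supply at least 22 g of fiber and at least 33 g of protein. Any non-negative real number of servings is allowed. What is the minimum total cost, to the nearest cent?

An LP optimum is at a vertex; with two nutrient constraints at most two foods are used. Check each candidate.
sunflower seeds only: max(22/2, 33/7) = 11 servings → $7.15.
chickpeas only: max(22/7, 33/11) = 3.143 servings → $1.89.
brown rice only: max(22/2, 33/4) = 11 servings → $7.70.
sunflower seeds + chickpeas: the both-tight solution has a negative serving — not a feasible corner.
sunflower seeds + brown rice with both targets exact would need a negative amount; discard.
chickpeas + brown rice: intersection lies outside the first quadrant.
Cheapest feasible corner: $1.89.

$1.89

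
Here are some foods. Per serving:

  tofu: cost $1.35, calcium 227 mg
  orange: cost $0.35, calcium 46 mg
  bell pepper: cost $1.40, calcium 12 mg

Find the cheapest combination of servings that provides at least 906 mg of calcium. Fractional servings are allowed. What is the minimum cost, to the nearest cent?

Cost per mg of calcium: tofu $0.0059, orange $0.0076, bell pepper $0.1167.
With no serving limits, use only tofu: 906 mg / 227 mg = 3.991 servings × $1.35 = $5.39.

$5.39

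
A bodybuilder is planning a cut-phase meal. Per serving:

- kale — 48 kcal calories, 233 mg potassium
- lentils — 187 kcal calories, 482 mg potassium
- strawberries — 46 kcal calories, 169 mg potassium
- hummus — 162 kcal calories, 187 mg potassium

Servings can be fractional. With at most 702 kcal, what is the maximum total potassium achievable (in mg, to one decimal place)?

3407.6 mg

Potassium per kcal: kale 4.854, strawberries 3.674, lentils 2.578, hummus 1.154.
With no serving limits, spend the whole calories allowance on kale: 702 kcal / 48 kcal × 233 mg = 3407.6 mg.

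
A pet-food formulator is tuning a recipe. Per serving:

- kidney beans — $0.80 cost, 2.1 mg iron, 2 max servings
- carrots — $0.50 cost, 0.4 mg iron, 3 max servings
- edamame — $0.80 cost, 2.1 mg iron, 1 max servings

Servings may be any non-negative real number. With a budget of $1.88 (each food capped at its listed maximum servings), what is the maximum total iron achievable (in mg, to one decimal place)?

4.9 mg

Iron per dollar: kidney beans 2.625, edamame 2.625, carrots 0.8.
Take 2 servings of kidney beans: spends $1.60, +4.2 mg iron (running total 4.2 mg).
Take 0.35 servings of edamame: spends $0.28, +0.7 mg iron (running total 4.9 mg).
Filling greedily by iron-per-dollar is optimal for one linear limit, giving 4.9 mg.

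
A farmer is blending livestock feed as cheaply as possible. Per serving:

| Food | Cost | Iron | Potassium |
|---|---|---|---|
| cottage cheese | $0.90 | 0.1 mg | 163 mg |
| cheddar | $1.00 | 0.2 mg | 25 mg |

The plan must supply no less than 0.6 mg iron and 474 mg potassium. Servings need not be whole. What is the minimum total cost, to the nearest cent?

An LP optimum is at a vertex; with two nutrient constraints at most two foods are used. Check each candidate.
cottage cheese only: max(0.6/0.1, 474/163) = 6 servings → $5.40.
cheddar only: max(0.6/0.2, 474/25) = 18.96 servings → $18.96.
cottage cheese + cheddar with both tight: 2.651 servings and 1.674 servings → $4.06.
Cheapest feasible corner: $4.06.

$4.06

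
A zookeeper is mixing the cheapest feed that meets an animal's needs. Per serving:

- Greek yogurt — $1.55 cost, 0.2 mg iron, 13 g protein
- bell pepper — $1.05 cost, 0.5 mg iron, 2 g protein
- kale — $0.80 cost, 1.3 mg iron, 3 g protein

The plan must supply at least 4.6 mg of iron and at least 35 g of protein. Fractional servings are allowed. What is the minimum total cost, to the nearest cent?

Greek yogurt only: max(4.6/0.2, 35/13) = 23 servings → $35.65.
bell pepper only: max(4.6/0.5, 35/2) = 17.5 servings → $18.38.
kale only: max(4.6/1.3, 35/3) = 11.67 servings → $9.33.
Greek yogurt + bell pepper with both tight: 1.361 servings and 8.656 servings → $11.20.
Greek yogurt + kale with both tight: 1.945 servings and 3.239 servings → $5.61.
bell pepper + kale: intersection lies outside the first quadrant.
The minimum over all feasible corners is $5.61.

$5.61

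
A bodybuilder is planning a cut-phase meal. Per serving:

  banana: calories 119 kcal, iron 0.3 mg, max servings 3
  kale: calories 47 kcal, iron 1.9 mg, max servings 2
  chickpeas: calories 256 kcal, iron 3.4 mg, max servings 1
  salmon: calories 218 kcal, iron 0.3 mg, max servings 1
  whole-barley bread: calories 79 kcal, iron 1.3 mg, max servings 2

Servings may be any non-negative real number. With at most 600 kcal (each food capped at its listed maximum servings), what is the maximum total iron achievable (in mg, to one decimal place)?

Iron per kcal: kale 0.04043, whole-barley bread 0.01646, chickpeas 0.01328, banana 0.002521, salmon 0.001376.
Take 2 servings of kale: uses 94 kcal, +3.8 mg iron (running total 3.8 mg).
Take 2 servings of whole-barley bread: uses 158 kcal, +2.6 mg iron (running total 6.4 mg).
Take 1 serving of chickpeas: uses 256 kcal, +3.4 mg iron (running total 9.8 mg).
Take 0.7731 servings of banana: uses 92 kcal, +0.2 mg iron (running total 10.0 mg).
Greedy by best ratio exhausts the calories allowance optimally: 10.0 mg.

10.0 mg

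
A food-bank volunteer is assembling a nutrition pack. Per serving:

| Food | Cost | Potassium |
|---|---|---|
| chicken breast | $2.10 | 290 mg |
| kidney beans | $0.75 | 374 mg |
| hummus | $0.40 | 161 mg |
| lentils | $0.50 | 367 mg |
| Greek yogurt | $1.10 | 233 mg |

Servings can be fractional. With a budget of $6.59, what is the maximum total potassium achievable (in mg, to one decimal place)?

Potassium per dollar: lentils 734, kidney beans 498.7, hummus 402.5, Greek yogurt 211.8, chicken breast 138.1.
With no serving limits, spend the whole cost allowance on lentils: $6.59 / $0.50 × 367 mg = 4837.1 mg.

4837.1 mg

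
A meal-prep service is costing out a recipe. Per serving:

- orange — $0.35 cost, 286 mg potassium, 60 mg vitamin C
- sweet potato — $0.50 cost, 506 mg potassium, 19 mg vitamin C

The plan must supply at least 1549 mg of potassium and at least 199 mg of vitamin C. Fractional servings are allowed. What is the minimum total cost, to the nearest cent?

orange only: max(1549/286, 199/60) = 5.416 servings → $1.90.
sweet potato only: max(1549/506, 199/19) = 10.47 servings → $5.24.
orange + sweet potato with both tight: 2.859 servings and 1.445 servings → $1.72.
The minimum over all feasible corners is $1.72.

$1.72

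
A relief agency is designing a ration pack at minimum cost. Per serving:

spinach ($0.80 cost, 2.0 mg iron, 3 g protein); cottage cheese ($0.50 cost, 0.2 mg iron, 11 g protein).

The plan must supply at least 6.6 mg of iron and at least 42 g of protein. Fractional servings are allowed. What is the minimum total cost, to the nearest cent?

$3.90

With two linear requirements the optimum uses one or two foods; enumerate the corners.
spinach only: max(6.6/2.0, 42/3) = 14 servings → $11.20.
cottage cheese only: max(6.6/0.2, 42/11) = 33 servings → $16.50.
spinach + cottage cheese with both tight: 3 servings and 3 servings → $3.90.
Cheapest feasible corner: $3.90.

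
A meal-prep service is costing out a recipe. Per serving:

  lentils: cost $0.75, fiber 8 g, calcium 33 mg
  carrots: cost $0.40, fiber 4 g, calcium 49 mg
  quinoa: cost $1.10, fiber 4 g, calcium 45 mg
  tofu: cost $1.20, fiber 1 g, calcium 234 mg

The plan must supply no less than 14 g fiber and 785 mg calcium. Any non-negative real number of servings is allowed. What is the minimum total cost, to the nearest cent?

At the optimum either one food covers both requirements or two foods hit both targets exactly; no other combination can be cheaper.
lentils only: max(14/8, 785/33) = 23.79 servings → $17.84.
carrots only: max(14/4, 785/49) = 16.02 servings → $6.41.
quinoa only: max(14/4, 785/45) = 17.44 servings → $19.19.
tofu only: max(14/1, 785/234) = 14 servings → $16.80.
lentils + carrots with both targets exact would need a negative amount; discard.
lentils + quinoa with both targets exact would need a negative amount; discard.
lentils + tofu with both tight: 1.355 servings and 3.164 servings → $4.81.
carrots + quinoa: intersection lies outside the first quadrant.
carrots + tofu with both tight: 2.808 servings and 2.767 servings → $4.44.
quinoa + tofu with both tight: 2.796 servings and 2.817 servings → $6.46.
Cheapest feasible corner: $4.44.

$4.44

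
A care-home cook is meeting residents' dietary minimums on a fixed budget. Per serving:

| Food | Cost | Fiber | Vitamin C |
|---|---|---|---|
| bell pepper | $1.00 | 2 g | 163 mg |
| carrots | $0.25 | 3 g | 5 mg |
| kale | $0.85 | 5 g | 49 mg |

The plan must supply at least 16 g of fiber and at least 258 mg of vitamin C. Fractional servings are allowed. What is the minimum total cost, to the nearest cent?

$2.54

bell pepper only: max(16/2, 258/163) = 8 servings → $8.00.
carrots only: max(16/3, 258/5) = 51.6 servings → $12.90.
kale only: max(16/5, 258/49) = 5.265 servings → $4.48.
bell pepper + carrots with both tight: 1.449 servings and 4.367 servings → $2.54.
bell pepper + kale with both tight: 0.7057 servings and 2.918 servings → $3.19.
carrots + kale with both targets exact would need a negative amount; discard.
The minimum over all feasible corners is $2.54.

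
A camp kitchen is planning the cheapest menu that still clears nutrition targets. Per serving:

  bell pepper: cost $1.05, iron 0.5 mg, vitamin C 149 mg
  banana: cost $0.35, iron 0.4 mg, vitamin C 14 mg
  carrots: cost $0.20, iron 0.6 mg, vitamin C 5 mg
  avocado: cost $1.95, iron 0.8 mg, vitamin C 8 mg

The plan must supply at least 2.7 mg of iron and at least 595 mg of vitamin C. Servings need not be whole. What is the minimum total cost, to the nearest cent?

A basic optimal solution has at most two foods positive. Try each food alone and each pair with both targets met exactly.
bell pepper only: max(2.7/0.5, 595/149) = 5.4 servings → $5.67.
banana only: max(2.7/0.4, 595/14) = 42.5 servings → $14.88.
carrots only: max(2.7/0.6, 595/5) = 119 servings → $23.80.
avocado only: max(2.7/0.8, 595/8) = 74.38 servings → $145.03.
bell pepper + banana with both tight: 3.806 servings and 1.992 servings → $4.69.
bell pepper + carrots with both tight: 3.953 servings and 1.206 servings → $4.39.
bell pepper + avocado with both tight: 3.944 servings and 0.9097 servings → $5.92.
banana + carrots with both targets exact would need a negative amount; discard.
banana + avocado: intersection lies outside the first quadrant.
carrots + avocado with both targets exact would need a negative amount; discard.
Cheapest feasible corner: $4.39.

$4.39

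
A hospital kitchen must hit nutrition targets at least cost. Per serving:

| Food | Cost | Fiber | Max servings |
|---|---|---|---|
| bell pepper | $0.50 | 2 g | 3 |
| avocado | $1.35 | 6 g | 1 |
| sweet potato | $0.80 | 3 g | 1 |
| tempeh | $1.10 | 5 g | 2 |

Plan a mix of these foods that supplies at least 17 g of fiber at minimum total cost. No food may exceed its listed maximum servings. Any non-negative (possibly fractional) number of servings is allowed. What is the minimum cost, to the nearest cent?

$3.80

Cost per g of fiber: tempeh $0.2200, avocado $0.2250, bell pepper $0.2500, sweet potato $0.2667.
Take 2 servings of tempeh: +10.0 g fiber for $2.20 (total $2.20, still need 7.0 g).
Take 1 serving of avocado: +6.0 g fiber for $1.35 (total $3.55, still need 1.0 g).
Take 0.5 servings of bell pepper: +1.0 g fiber for $0.25 (total $3.80, still need 0.0 g).
Greedy by cheapest-per-g is optimal for a single linear constraint, so the minimum cost is $3.80.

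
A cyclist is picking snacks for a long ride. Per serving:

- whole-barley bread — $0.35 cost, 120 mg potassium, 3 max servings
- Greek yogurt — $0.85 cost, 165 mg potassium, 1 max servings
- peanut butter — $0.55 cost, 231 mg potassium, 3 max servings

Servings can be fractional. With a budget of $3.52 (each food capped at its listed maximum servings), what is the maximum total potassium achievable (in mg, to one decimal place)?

1212.2 mg

Potassium per dollar: peanut butter 420, whole-barley bread 342.9, Greek yogurt 194.1.
Take 3 servings of peanut butter: spends $1.65, +693.0 mg potassium (running total 693.0 mg).
Take 3 servings of whole-barley bread: spends $1.05, +360.0 mg potassium (running total 1053.0 mg).
Take 0.9647 servings of Greek yogurt: spends $0.82, +159.2 mg potassium (running total 1212.2 mg).
Filling greedily by potassium-per-dollar is optimal for one linear limit, giving 1212.2 mg.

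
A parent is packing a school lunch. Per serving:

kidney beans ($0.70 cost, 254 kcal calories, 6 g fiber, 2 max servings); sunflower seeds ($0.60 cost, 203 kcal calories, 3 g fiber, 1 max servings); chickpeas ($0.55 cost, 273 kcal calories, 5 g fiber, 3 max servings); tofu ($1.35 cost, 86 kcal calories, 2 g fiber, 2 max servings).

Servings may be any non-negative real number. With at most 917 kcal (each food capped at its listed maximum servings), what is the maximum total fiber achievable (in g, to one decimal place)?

Fiber per kcal: kidney beans 0.02362, tofu 0.02326, chickpeas 0.01832, sunflower seeds 0.01478.
Take 2 servings of kidney beans: uses 508 kcal, +12.0 g fiber (running total 12.0 g).
Take 2 servings of tofu: uses 172 kcal, +4.0 g fiber (running total 16.0 g).
Take 0.8681 servings of chickpeas: uses 237 kcal, +4.3 g fiber (running total 20.3 g).
Filling greedily by fiber-per-kcal is optimal for one linear limit, giving 20.3 g.

20.3 g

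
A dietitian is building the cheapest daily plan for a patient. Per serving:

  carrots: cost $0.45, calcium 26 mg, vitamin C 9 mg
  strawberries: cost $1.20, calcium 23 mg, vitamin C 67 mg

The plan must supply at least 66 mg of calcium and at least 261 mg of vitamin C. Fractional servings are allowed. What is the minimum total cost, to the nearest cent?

For a min-cost LP with two ≥-constraints, a basic feasible solution has at most two positive variables.
carrots only: max(66/26, 261/9) = 29 servings → $13.05.
strawberries only: max(66/23, 261/67) = 3.896 servings → $4.67.
carrots + strawberries: the both-tight solution has a negative serving — not a feasible corner.
Cheapest feasible corner: $4.67.

$4.67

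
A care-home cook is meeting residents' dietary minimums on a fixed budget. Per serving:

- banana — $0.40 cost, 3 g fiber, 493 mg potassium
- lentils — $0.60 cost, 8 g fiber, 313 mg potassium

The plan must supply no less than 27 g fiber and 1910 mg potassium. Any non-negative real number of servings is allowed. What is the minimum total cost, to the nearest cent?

With two linear requirements the optimum uses one or two foods; enumerate the corners.
banana only: max(27/3, 1910/493) = 9 servings → $3.60.
lentils only: max(27/8, 1910/313) = 6.102 servings → $3.66.
banana + lentils with both tight: 2.273 servings and 2.523 servings → $2.42.
The minimum over all feasible corners is $2.42.

$2.42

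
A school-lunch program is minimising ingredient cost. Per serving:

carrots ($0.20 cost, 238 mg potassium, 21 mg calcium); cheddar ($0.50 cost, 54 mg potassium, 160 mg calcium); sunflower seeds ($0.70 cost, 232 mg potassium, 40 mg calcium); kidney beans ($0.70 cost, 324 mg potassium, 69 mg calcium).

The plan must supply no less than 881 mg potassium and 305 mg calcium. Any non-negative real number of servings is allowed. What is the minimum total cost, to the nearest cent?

$1.41

A basic optimal solution has at most two foods positive. Try each food alone and each pair with both targets met exactly.
carrots only: max(881/238, 305/21) = 14.52 servings → $2.90.
cheddar only: max(881/54, 305/160) = 16.31 servings → $8.16.
sunflower seeds only: max(881/232, 305/40) = 7.625 servings → $5.34.
kidney beans only: max(881/324, 305/69) = 4.42 servings → $3.09.
carrots + cheddar with both tight: 3.37 servings and 1.464 servings → $1.41.
carrots + sunflower seeds: intersection lies outside the first quadrant.
carrots + kidney beans with both targets exact would need a negative amount; discard.
cheddar + sunflower seeds with both tight: 1.016 servings and 3.561 servings → $3.00.
cheddar + kidney beans with both tight: 0.7904 servings and 2.587 servings → $2.21.
sunflower seeds + kidney beans with both targets exact would need a negative amount; discard.
Cheapest feasible corner: $1.41.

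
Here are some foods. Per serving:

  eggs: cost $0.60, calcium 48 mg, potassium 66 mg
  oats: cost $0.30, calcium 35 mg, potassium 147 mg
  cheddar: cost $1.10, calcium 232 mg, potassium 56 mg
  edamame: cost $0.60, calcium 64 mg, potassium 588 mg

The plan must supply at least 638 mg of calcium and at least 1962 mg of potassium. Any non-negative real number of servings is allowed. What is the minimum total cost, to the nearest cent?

$3.96

A basic optimal solution has at most two foods positive. Try each food alone and each pair with both targets met exactly.
eggs only: max(638/48, 1962/66) = 29.73 servings → $17.84.
oats only: max(638/35, 1962/147) = 18.23 servings → $5.47.
cheddar only: max(638/232, 1962/56) = 35.04 servings → $38.54.
edamame only: max(638/64, 1962/588) = 9.969 servings → $5.98.
eggs + oats with both tight: 5.292 servings and 10.97 servings → $6.47.
eggs + cheddar: intersection lies outside the first quadrant.
eggs + edamame with both tight: 10.4 servings and 2.17 servings → $7.54.
oats + cheddar with both tight: 13.05 servings and 0.7814 servings → $4.77.
oats + edamame: intersection lies outside the first quadrant.
cheddar + edamame with both tight: 1.879 servings and 3.158 servings → $3.96.
So the least-cost plan costs $3.96.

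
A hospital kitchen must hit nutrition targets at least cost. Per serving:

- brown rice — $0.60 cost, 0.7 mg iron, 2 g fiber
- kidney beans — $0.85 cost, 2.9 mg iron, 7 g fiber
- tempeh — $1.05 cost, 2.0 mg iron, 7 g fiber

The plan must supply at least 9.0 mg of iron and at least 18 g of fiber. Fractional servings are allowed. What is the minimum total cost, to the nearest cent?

$2.64

With two linear requirements the optimum uses one or two foods; enumerate the corners.
brown rice only: max(9.0/0.7, 18/2) = 12.86 servings → $7.71.
kidney beans only: max(9.0/2.9, 18/7) = 3.103 servings → $2.64.
tempeh only: max(9.0/2.0, 18/7) = 4.5 servings → $4.72.
brown rice + kidney beans: intersection lies outside the first quadrant.
brown rice + tempeh with both targets exact would need a negative amount; discard.
kidney beans + tempeh: intersection lies outside the first quadrant.
So the least-cost plan costs $2.64.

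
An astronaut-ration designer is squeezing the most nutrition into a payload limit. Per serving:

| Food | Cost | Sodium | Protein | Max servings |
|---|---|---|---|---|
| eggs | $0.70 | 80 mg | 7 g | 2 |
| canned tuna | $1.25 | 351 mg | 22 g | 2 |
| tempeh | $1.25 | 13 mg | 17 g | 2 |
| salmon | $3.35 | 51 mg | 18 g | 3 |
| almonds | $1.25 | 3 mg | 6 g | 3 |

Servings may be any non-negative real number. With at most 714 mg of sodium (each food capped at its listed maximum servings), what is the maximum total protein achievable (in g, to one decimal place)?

142.9 g

Protein per mg sodium: almonds 2, tempeh 1.308, salmon 0.3529, eggs 0.0875, canned tuna 0.06268.
Take 3 servings of almonds: uses 9 mg sodium, +18.0 g protein (running total 18.0 g).
Take 2 servings of tempeh: uses 26 mg sodium, +34.0 g protein (running total 52.0 g).
Take 3 servings of salmon: uses 153 mg sodium, +54.0 g protein (running total 106.0 g).
Take 2 servings of eggs: uses 160 mg sodium, +14.0 g protein (running total 120.0 g).
Take 1.043 servings of canned tuna: uses 366 mg sodium, +22.9 g protein (running total 142.9 g).
Greedy by best ratio exhausts the sodium allowance optimally: 142.9 g.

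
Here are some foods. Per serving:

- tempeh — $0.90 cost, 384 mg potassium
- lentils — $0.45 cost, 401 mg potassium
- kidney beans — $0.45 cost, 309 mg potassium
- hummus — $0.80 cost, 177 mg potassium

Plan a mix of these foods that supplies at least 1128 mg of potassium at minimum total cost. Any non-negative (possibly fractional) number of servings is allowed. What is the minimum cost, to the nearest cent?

$1.27

Cost per mg of potassium: lentils $0.0011, kidney beans $0.0015, tempeh $0.0023, hummus $0.0045.
With no serving limits, use only lentils: 1128 mg / 401 mg = 2.813 servings × $0.45 = $1.27.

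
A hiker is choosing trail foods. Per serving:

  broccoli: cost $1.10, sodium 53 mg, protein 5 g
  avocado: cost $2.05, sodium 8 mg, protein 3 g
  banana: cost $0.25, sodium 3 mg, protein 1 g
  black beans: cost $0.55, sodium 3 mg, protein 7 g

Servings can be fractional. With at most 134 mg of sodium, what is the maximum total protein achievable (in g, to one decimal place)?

312.7 g

Protein per mg sodium: black beans 2.333, avocado 0.375, banana 0.3333, broccoli 0.09434.
With no serving limits, spend the whole sodium allowance on black beans: 134 mg / 3 mg × 7 g = 312.7 g.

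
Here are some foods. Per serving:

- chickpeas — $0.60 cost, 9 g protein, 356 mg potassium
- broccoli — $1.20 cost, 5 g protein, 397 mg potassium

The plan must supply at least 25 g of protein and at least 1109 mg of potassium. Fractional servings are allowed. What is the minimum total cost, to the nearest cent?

Check every corner: each single food scaled to meet both minima, and each pair solved so both constraints bind.
chickpeas only: max(25/9, 1109/356) = 3.115 servings → $1.87.
broccoli only: max(25/5, 1109/397) = 5 servings → $6.00.
chickpeas + broccoli with both tight: 2.443 servings and 0.6029 servings → $2.19.
The minimum over all feasible corners is $1.87.

$1.87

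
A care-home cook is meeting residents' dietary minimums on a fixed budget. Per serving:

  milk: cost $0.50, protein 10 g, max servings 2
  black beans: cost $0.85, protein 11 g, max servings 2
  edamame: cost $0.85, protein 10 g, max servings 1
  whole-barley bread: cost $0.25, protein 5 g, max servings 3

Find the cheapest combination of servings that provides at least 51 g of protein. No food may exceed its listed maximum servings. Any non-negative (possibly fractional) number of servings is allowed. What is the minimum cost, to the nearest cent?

Cost per g of protein: milk $0.0500, whole-barley bread $0.0500, black beans $0.0773, edamame $0.0850.
Take 2 servings of milk: +20.0 g protein for $1.00 (total $1.00, still need 31.0 g).
Take 3 servings of whole-barley bread: +15.0 g protein for $0.75 (total $1.75, still need 16.0 g).
Take 1.455 servings of black beans: +16.0 g protein for $1.24 (total $2.99, still need 0.0 g).
Filling from the cheapest source first is optimal under one linear minimum: $2.99.

$2.99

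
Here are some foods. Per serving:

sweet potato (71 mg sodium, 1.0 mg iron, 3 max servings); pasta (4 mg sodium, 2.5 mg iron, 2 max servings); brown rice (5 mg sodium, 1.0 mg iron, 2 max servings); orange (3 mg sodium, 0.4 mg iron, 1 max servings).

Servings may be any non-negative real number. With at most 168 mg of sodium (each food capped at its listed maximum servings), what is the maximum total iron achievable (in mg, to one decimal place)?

Iron per mg sodium: pasta 0.625, brown rice 0.2, orange 0.1333, sweet potato 0.01408.
Take 2 servings of pasta: uses 8 mg sodium, +5.0 mg iron (running total 5.0 mg).
Take 2 servings of brown rice: uses 10 mg sodium, +2.0 mg iron (running total 7.0 mg).
Take 1 serving of orange: uses 3 mg sodium, +0.4 mg iron (running total 7.4 mg).
Take 2.07 servings of sweet potato: uses 147 mg sodium, +2.1 mg iron (running total 9.5 mg).
Filling greedily by iron-per-mg sodium is optimal for one linear limit, giving 9.5 mg.

9.5 mg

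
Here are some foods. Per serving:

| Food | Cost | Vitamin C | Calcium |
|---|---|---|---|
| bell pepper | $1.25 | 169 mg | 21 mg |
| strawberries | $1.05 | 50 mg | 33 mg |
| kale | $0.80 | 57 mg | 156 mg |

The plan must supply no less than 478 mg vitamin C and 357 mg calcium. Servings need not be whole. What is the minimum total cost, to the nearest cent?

The cheapest plan sits at a corner of the feasible region — with two constraints it uses at most two foods.
bell pepper only: max(478/169, 357/21) = 17 servings → $21.25.
strawberries only: max(478/50, 357/33) = 10.82 servings → $11.36.
kale only: max(478/57, 357/156) = 8.386 servings → $6.71.
bell pepper + strawberries: the both-tight solution has a negative serving — not a feasible corner.
bell pepper + kale with both tight: 2.154 servings and 1.998 servings → $4.29.
strawberries + kale with both tight: 9.16 servings and 0.3507 servings → $9.90.
The minimum over all feasible corners is $4.29.

$4.29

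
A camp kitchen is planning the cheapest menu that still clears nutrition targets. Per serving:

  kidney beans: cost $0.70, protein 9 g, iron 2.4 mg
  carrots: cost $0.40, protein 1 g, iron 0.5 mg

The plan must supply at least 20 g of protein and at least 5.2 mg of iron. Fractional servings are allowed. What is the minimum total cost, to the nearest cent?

$1.56

The cheapest plan sits at a corner of the feasible region — with two constraints it uses at most two foods.
kidney beans only: max(20/9, 5.2/2.4) = 2.222 servings → $1.56.
carrots only: max(20/1, 5.2/0.5) = 20 servings → $8.00.
kidney beans + carrots: the both-tight solution has a negative serving — not a feasible corner.
The minimum over all feasible corners is $1.56.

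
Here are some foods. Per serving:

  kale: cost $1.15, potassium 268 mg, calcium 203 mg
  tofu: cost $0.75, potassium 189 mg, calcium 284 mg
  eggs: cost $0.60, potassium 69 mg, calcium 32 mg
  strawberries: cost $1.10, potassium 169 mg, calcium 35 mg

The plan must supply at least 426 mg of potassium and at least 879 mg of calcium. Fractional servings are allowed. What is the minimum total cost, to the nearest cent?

$2.32

An LP optimum is at a vertex; with two nutrient constraints at most two foods are used. Check each candidate.
kale only: max(426/268, 879/203) = 4.33 servings → $4.98.
tofu only: max(426/189, 879/284) = 3.095 servings → $2.32.
eggs only: max(426/69, 879/32) = 27.47 servings → $16.48.
strawberries only: max(426/169, 879/35) = 25.11 servings → $27.63.
kale + tofu: the both-tight solution has a negative serving — not a feasible corner.
kale + eggs with both targets exact would need a negative amount; discard.
kale + strawberries with both targets exact would need a negative amount; discard.
tofu + eggs: intersection lies outside the first quadrant.
tofu + strawberries with both targets exact would need a negative amount; discard.
eggs + strawberries with both targets exact would need a negative amount; discard.
The minimum over all feasible corners is $2.32.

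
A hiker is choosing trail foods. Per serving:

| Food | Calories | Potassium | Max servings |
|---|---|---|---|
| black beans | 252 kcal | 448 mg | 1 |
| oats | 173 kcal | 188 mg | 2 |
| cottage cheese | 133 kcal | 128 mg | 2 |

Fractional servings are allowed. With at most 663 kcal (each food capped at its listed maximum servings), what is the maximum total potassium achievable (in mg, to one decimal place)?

886.6 mg

Potassium per kcal: black beans 1.778, oats 1.087, cottage cheese 0.9624.
Take 1 serving of black beans: uses 252 kcal, +448.0 mg potassium (running total 448.0 mg).
Take 2 servings of oats: uses 346 kcal, +376.0 mg potassium (running total 824.0 mg).
Take 0.4887 servings of cottage cheese: uses 65 kcal, +62.6 mg potassium (running total 886.6 mg).
Greedy by best ratio exhausts the calories allowance optimally: 886.6 mg.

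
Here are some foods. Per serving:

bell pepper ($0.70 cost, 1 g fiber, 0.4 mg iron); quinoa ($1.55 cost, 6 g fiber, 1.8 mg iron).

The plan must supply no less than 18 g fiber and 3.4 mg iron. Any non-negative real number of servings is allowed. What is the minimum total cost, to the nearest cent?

$4.65

Check every corner: each single food scaled to meet both minima, and each pair solved so both constraints bind.
bell pepper only: max(18/1, 3.4/0.4) = 18 servings → $12.60.
quinoa only: max(18/6, 3.4/1.8) = 3 servings → $4.65.
bell pepper + quinoa with both targets exact would need a negative amount; discard.
Cheapest feasible corner: $4.65.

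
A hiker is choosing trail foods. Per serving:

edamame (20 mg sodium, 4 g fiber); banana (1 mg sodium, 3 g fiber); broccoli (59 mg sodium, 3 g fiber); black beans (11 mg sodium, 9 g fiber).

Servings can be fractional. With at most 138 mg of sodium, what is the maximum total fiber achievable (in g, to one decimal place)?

Fiber per mg sodium: banana 3, black beans 0.8182, edamame 0.2, broccoli 0.05085.
With no serving limits, spend the whole sodium allowance on banana: 138 mg / 1 mg × 3 g = 414.0 g.

414.0 g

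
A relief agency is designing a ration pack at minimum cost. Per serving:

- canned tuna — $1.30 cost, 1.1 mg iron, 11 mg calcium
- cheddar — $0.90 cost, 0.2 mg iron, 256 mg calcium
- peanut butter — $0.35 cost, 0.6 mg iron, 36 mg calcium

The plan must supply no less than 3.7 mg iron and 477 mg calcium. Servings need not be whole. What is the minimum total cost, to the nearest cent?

$2.98

The cheapest plan sits at a corner of the feasible region — with two constraints it uses at most two foods.
canned tuna only: max(3.7/1.1, 477/11) = 43.36 servings → $56.37.
cheddar only: max(3.7/0.2, 477/256) = 18.5 servings → $16.65.
peanut butter only: max(3.7/0.6, 477/36) = 13.25 servings → $4.64.
canned tuna + cheddar with both tight: 3.049 servings and 1.732 servings → $5.52.
canned tuna + peanut butter: intersection lies outside the first quadrant.
cheddar + peanut butter with both tight: 1.045 servings and 5.818 servings → $2.98.
The minimum over all feasible corners is $2.98.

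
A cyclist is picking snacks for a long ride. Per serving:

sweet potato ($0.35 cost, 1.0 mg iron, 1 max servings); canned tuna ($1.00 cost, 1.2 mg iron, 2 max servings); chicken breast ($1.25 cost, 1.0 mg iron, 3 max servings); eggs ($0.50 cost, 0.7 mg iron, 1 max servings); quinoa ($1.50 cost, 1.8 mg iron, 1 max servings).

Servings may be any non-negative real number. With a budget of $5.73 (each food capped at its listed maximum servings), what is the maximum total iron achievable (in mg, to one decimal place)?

Iron per dollar: sweet potato 2.857, eggs 1.4, canned tuna 1.2, quinoa 1.2, chicken breast 0.8.
Take 1 serving of sweet potato: spends $0.35, +1.0 mg iron (running total 1.0 mg).
Take 1 serving of eggs: spends $0.50, +0.7 mg iron (running total 1.7 mg).
Take 2 servings of canned tuna: spends $2.00, +2.4 mg iron (running total 4.1 mg).
Take 1 serving of quinoa: spends $1.50, +1.8 mg iron (running total 5.9 mg).
Take 1.104 servings of chicken breast: spends $1.38, +1.1 mg iron (running total 7.0 mg).
Filling greedily by iron-per-dollar is optimal for one linear limit, giving 7.0 mg.

7.0 mg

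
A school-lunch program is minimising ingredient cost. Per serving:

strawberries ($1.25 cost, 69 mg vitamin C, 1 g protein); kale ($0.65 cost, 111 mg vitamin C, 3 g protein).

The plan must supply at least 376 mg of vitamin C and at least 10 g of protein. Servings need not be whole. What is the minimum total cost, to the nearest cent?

Compare the cost at each extreme point of the feasible region.
strawberries only: max(376/69, 10/1) = 10 servings → $12.50.
kale only: max(376/111, 10/3) = 3.387 servings → $2.20.
strawberries + kale with both tight: 0.1875 servings and 3.271 servings → $2.36.
Cheapest feasible corner: $2.20.

$2.20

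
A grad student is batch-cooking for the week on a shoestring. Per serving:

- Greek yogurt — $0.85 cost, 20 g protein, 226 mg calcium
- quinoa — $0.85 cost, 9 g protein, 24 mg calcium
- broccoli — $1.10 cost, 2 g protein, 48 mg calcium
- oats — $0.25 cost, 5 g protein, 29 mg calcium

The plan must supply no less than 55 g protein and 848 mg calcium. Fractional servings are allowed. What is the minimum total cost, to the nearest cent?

Greek yogurt only: max(55/20, 848/226) = 3.752 servings → $3.19.
quinoa only: max(55/9, 848/24) = 35.33 servings → $30.03.
broccoli only: max(55/2, 848/48) = 27.5 servings → $30.25.
oats only: max(55/5, 848/29) = 29.24 servings → $7.31.
Greek yogurt + quinoa: intersection lies outside the first quadrant.
Greek yogurt + broccoli with both tight: 1.858 servings and 8.917 servings → $11.39.
Greek yogurt + oats: intersection lies outside the first quadrant.
quinoa + broccoli with both tight: 2.458 servings and 16.44 servings → $20.17.
quinoa + oats with both targets exact would need a negative amount; discard.
broccoli + oats with both tight: 14.53 servings and 5.187 servings → $17.28.
The minimum over all feasible corners is $3.19.

$3.19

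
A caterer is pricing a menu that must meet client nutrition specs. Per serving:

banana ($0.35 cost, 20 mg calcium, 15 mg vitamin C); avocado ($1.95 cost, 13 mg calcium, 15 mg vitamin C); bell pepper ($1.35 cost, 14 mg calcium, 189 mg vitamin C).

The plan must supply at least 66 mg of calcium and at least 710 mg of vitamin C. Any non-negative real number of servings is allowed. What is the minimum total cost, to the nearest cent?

Minimising a linear cost over {calcium ≥ 66, vitamin C ≥ 710, servings ≥ 0} — the optimum is at a vertex, using one or two foods.
banana only: max(66/20, 710/15) = 47.33 servings → $16.57.
avocado only: max(66/13, 710/15) = 47.33 servings → $92.30.
bell pepper only: max(66/14, 710/189) = 4.714 servings → $6.36.
banana + avocado with both targets exact would need a negative amount; discard.
banana + bell pepper with both tight: 0.7098 servings and 3.7 servings → $5.24.
avocado + bell pepper with both tight: 1.128 servings and 3.667 servings → $7.15.
So the least-cost plan costs $5.24.

$5.24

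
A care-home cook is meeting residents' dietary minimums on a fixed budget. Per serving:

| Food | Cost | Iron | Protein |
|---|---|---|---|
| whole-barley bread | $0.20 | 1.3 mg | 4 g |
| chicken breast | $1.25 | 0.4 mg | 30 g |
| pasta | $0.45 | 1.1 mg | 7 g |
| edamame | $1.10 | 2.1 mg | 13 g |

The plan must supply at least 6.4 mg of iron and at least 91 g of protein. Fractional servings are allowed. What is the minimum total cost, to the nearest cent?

$3.93

This is a tiny linear program; its minimum lies at a vertex of the feasible set. List the vertices and price them.
whole-barley bread only: max(6.4/1.3, 91/4) = 22.75 servings → $4.55.
chicken breast only: max(6.4/0.4, 91/30) = 16 servings → $20.00.
pasta only: max(6.4/1.1, 91/7) = 13 servings → $5.85.
edamame only: max(6.4/2.1, 91/13) = 7 servings → $7.70.
whole-barley bread + chicken breast with both tight: 4.16 servings and 2.479 servings → $3.93.
whole-barley bread + pasta with both targets exact would need a negative amount; discard.
whole-barley bread + edamame: intersection lies outside the first quadrant.
chicken breast + pasta with both tight: 1.831 servings and 5.152 servings → $4.61.
chicken breast + edamame with both tight: 1.867 servings and 2.692 servings → $5.29.
pasta + edamame: the both-tight solution has a negative serving — not a feasible corner.
Cheapest feasible corner: $3.93.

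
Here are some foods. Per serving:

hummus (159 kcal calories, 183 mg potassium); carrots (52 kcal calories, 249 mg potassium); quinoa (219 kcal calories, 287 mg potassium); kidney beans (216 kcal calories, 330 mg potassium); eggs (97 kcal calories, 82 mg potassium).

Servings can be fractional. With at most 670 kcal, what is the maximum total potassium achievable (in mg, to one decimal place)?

3208.3 mg

Potassium per kcal: carrots 4.788, kidney beans 1.528, quinoa 1.311, hummus 1.151, eggs 0.8454.
With no serving limits, spend the whole calories allowance on carrots: 670 kcal / 52 kcal × 249 mg = 3208.3 mg.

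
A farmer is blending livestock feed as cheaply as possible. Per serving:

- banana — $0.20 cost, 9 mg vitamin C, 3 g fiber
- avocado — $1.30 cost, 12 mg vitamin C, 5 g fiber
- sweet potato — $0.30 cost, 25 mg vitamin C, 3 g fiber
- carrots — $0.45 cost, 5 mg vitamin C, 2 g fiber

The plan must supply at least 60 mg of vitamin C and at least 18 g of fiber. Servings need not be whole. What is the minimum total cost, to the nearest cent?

At the optimum either one food covers both requirements or two foods hit both targets exactly; no other combination can be cheaper.
banana only: max(60/9, 18/3) = 6.667 servings → $1.33.
avocado only: max(60/12, 18/5) = 5 servings → $6.50.
sweet potato only: max(60/25, 18/3) = 6 servings → $1.80.
carrots only: max(60/5, 18/2) = 12 servings → $5.40.
banana + avocado with both targets exact would need a negative amount; discard.
banana + sweet potato with both tight: 5.625 servings and 0.375 servings → $1.24.
banana + carrots: intersection lies outside the first quadrant.
avocado + sweet potato with both tight: 3.034 servings and 0.9438 servings → $4.23.
avocado + carrots with both targets exact would need a negative amount; discard.
sweet potato + carrots with both tight: 0.8571 servings and 7.714 servings → $3.73.
Cheapest feasible corner: $1.24.

$1.24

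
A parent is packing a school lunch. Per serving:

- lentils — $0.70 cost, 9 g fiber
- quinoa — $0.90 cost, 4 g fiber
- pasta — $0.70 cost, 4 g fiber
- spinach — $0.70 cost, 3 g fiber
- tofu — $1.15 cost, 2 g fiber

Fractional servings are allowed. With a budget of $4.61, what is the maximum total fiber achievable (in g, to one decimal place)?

59.3 g

Fiber per dollar: lentils 12.86, pasta 5.714, quinoa 4.444, spinach 4.286, tofu 1.739.
With no serving limits, spend the whole cost allowance on lentils: $4.61 / $0.70 × 9 g = 59.3 g.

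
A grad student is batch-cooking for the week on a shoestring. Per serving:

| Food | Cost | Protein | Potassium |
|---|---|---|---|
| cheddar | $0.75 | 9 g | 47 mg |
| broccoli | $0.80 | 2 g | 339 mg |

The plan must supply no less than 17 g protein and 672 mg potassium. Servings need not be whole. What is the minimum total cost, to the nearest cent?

$2.54

The cheapest plan sits at a corner of the feasible region — with two constraints it uses at most two foods.
cheddar only: max(17/9, 672/47) = 14.3 servings → $10.72.
broccoli only: max(17/2, 672/339) = 8.5 servings → $6.80.
cheddar + broccoli with both tight: 1.494 servings and 1.775 servings → $2.54.
The minimum over all feasible corners is $2.54.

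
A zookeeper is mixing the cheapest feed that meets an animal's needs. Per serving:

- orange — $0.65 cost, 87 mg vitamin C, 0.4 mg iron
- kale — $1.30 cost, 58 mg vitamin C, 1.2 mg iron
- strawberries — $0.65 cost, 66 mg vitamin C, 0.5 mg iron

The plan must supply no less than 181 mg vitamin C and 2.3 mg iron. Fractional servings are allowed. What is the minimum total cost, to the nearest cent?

$2.67

This is a tiny linear program; its minimum lies at a vertex of the feasible set. List the vertices and price them.
orange only: max(181/87, 2.3/0.4) = 5.75 servings → $3.74.
kale only: max(181/58, 2.3/1.2) = 3.121 servings → $4.06.
strawberries only: max(181/66, 2.3/0.5) = 4.6 servings → $2.99.
orange + kale with both tight: 1.032 servings and 1.573 servings → $2.72.
orange + strawberries with both targets exact would need a negative amount; discard.
kale + strawberries with both tight: 1.221 servings and 1.669 servings → $2.67.
So the least-cost plan costs $2.67.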